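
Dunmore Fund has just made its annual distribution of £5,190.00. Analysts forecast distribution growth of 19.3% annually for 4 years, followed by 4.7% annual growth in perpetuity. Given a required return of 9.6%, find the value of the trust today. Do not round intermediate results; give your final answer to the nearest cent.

£181459.86

D_1 = 6191.67000
D_2 = 7386.66231
D_3 = 8812.28814
D_4 = 10513.05975
Terminal value at year 4: TV = D_4×(1+g_2)/(r−g_2) = 11007.17355/0.049 = 224636.19498
P_0 = D_1/(1+r)^1 + D_2/(1+r)^2 + D_3/(1+r)^3 + D_4/(1+r)^4 + TV/(1+r)^4
    = 5649.33394 + 6149.32061 + 6693.55793 + 7285.96224 + 155681.68289 = 181459.85761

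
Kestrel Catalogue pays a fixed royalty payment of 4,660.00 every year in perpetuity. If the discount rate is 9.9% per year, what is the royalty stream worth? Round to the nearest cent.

47070.71

Level perpetuity: PV = C / r = 4,660.00 / 0.099 = 47,070.71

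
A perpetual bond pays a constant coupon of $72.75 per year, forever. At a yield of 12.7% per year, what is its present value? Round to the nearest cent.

$572.83

Level perpetuity: PV = C / r = $72.75 / 0.127 = $572.83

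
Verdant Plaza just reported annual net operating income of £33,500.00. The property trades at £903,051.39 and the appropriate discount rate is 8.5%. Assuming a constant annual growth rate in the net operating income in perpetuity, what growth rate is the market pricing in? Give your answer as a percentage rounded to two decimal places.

4.62%

P = D₀(1+g)/(r−g) ⇒ P(r−g) = D₀(1+g) ⇒ g(P+D₀) = P·r − D₀
g = (P·r − D₀)/(P + D₀) = (£903,051.39×0.085 − £33,500.00) / (£903,051.39 + £33,500.00) = 0.046190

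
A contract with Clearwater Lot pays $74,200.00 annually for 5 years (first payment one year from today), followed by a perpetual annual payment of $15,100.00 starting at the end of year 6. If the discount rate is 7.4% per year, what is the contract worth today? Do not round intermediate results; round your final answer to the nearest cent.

PV of 5-year annuity: $74,200.00 × [1 − (1+0.074)^−5] / 0.074 = 301003.83015
Perpetuity value at year 5: $15,100.00 / 0.074 = 204054.05405
PV of perpetuity: 204054.05405 / (1+0.074)^5 = 142798.55762
Total PV = 301003.83015 + 142798.55762 = 443802.38777

$443802.39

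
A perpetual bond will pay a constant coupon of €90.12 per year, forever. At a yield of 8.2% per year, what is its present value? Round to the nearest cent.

Level perpetuity: PV = C / r = €90.12 / 0.082 = €1,099.02

€1099.02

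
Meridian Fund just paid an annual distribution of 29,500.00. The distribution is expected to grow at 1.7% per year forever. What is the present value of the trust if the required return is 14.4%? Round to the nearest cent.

236232.28

D₁ = D₀ × (1 + g) = 29,500.00 × 1.017 = 30,001.5000
Growing perpetuity: P = D₁ / (r − g) = 30,001.5000 / (0.144 − 0.017) = 236,232.28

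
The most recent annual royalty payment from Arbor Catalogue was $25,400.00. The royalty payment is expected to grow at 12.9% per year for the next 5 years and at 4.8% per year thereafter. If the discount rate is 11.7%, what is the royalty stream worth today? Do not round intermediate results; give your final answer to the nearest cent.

D_1 = 28676.60000
D_2 = 32375.88140
D_3 = 36552.37010
D_4 = 41267.62584
D_5 = 46591.14958
Terminal value at year 5: TV = D_5×(1+g_2)/(r−g_2) = 48827.52476/0.069 = 707645.28633
P_0 = D_1/(1+r)^1 + D_2/(1+r)^2 + D_3/(1+r)^3 + D_4/(1+r)^4 + D_5/(1+r)^5 + TV/(1+r)^5
    = 25672.87377 + 25948.67904 + 26227.44730 + 26509.21039 + 26794.00047 + 406958.15208 = 538110.36304

$538110.36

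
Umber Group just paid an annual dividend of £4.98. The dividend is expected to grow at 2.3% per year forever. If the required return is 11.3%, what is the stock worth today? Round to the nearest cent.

£56.61

D₁ = D₀ × (1 + g) = £4.98 × 1.023 = £5.0945
Growing perpetuity: P = D₁ / (r − g) = £5.0945 / (0.113 − 0.023) = £56.61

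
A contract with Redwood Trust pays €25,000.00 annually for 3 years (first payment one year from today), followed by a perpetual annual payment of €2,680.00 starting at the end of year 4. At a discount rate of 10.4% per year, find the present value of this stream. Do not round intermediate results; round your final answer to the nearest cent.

PV of 3-year annuity: €25,000.00 × [1 − (1+0.104)^−3] / 0.104 = 61736.08448
Perpetuity value at year 3: €2,680.00 / 0.104 = 25769.23077
PV of perpetuity: 25769.23077 / (1+0.104)^3 = 19151.12251
Total PV = 61736.08448 + 19151.12251 = 80887.20699

€80887.21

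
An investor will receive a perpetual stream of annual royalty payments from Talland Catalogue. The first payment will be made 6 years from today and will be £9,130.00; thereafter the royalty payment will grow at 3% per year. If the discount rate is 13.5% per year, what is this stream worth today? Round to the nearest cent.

£46163.87

Value at end of year 5: C₁ / (r − g) = £9,130.00 / (0.135 − 0.03) = £86,952.3810
Discount to today: PV = £86,952.3810 / (1 + 0.135)^5 = £86,952.3810 / 1.883559 = £46,163.87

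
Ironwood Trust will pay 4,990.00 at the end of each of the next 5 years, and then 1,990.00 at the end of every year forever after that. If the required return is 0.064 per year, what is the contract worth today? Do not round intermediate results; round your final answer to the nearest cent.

43594.51

PV of 5-year annuity: 4,990.00 × [1 − (1+0.064)^−5] / 0.064 = 20792.92605
Perpetuity value at year 5: 1,990.00 / 0.064 = 31093.75000
PV of perpetuity: 31093.75000 / (1+0.064)^5 = 22801.58109
Total PV = 20792.92605 + 22801.58109 = 43594.50715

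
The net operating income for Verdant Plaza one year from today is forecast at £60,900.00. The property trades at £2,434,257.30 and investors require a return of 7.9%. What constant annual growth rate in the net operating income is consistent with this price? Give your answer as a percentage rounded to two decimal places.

P = D₁/(r−g) ⇒ g = r − D₁/P = 0.079 − £60,900.00/£2,434,257.30 = 0.053982

5.40%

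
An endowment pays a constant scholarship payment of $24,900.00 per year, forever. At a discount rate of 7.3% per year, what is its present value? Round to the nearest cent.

Level perpetuity: PV = C / r = $24,900.00 / 0.073 = $341,095.89

$341095.89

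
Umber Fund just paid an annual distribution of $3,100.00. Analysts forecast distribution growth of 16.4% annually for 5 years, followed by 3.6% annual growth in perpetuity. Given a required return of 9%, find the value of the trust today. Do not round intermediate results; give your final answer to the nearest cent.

$101553.80

D_1 = 3608.40000
D_2 = 4200.17760
D_3 = 4889.00673
D_4 = 5690.80383
D_5 = 6624.09566
Terminal value at year 5: TV = D_5×(1+g_2)/(r−g_2) = 6862.56310/0.054 = 127084.50187
P_0 = D_1/(1+r)^1 + D_2/(1+r)^2 + D_3/(1+r)^3 + D_4/(1+r)^4 + D_5/(1+r)^5 + TV/(1+r)^5
    = 3310.45872 + 3535.20545 + 3775.21023 + 4031.50890 + 4305.20767 + 82596.20648 = 101553.79746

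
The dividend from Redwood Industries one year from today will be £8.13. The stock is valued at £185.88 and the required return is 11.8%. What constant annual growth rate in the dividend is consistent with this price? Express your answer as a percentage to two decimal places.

P = D₁/(r−g) ⇒ g = r − D₁/P = 0.118 − £8.13/£185.88 = 0.074262

7.43%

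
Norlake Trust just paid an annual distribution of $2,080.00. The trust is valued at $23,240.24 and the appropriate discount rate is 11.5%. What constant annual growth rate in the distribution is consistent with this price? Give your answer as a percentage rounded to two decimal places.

2.34%

P = D₀(1+g)/(r−g) ⇒ P(r−g) = D₀(1+g) ⇒ g(P+D₀) = P·r − D₀
g = (P·r − D₀)/(P + D₀) = ($23,240.24×0.115 − $2,080.00) / ($23,240.24 + $2,080.00) = 0.023405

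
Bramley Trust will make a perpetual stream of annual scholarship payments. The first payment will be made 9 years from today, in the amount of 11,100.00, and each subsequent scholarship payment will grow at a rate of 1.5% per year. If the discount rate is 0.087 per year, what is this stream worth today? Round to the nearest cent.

Value at end of year 8: C₁ / (r − g) = 11,100.00 / (0.087 − 0.015) = 154,166.6667
Discount to today: PV = 154,166.6667 / (1 + 0.087)^8 = 154,166.6667 / 1.949110 = 79,095.93

79095.93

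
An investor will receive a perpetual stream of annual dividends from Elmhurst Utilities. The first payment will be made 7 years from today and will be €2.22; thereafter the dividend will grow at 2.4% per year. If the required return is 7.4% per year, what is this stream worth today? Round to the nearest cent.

Value at end of year 6: C₁ / (r − g) = €2.22 / (0.074 − 0.024) = €44.4000
Discount to today: PV = €44.4000 / (1 + 0.074)^6 = €44.4000 / 1.534708 = €28.93

€28.93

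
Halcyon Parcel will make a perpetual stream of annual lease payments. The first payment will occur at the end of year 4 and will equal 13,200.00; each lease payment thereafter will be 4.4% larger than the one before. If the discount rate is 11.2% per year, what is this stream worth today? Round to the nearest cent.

141172.68

Value at end of year 3: C₁ / (r − g) = 13,200.00 / (0.112 − 0.044) = 194,117.6471
Discount to today: PV = 194,117.6471 / (1 + 0.112)^3 = 194,117.6471 / 1.375037 = 141,172.68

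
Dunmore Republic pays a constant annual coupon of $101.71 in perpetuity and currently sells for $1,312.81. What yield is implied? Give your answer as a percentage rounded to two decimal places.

P = C/r ⇒ r = C/P = $101.71/$1,312.81 = 0.077475

7.75%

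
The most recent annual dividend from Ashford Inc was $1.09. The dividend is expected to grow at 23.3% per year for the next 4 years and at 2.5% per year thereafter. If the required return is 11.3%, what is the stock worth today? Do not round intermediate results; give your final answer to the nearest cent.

$24.79

D_1 = 1.34397
D_2 = 1.65712
D_3 = 2.04322
D_4 = 2.51929
Terminal value at year 4: TV = D_4×(1+g_2)/(r−g_2) = 2.58228/0.088 = 29.34405
P_0 = D_1/(1+r)^1 + D_2/(1+r)^2 + D_3/(1+r)^3 + D_4/(1+r)^4 + TV/(1+r)^4
    = 1.20752 + 1.33771 + 1.48194 + 1.64172 + 19.12227 = 24.79115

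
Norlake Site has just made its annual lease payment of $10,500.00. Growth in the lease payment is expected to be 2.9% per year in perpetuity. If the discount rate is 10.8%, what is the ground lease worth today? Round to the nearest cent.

$136765.82

D₁ = D₀ × (1 + g) = $10,500.00 × 1.029 = $10,804.5000
Growing perpetuity: P = D₁ / (r − g) = $10,804.5000 / (0.108 − 0.029) = $136,765.82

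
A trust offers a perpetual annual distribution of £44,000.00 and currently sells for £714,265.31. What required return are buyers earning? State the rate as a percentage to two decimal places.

P = C/r ⇒ r = C/P = £44,000.00/£714,265.31 = 0.061602

6.16%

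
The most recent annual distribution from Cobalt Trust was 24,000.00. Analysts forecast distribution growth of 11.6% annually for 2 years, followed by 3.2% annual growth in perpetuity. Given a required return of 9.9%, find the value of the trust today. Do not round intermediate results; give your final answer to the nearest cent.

D_1 = 26784.00000
D_2 = 29890.94400
Terminal value at year 2: TV = D_2×(1+g_2)/(r−g_2) = 30847.45421/0.067 = 460409.76430
P_0 = D_1/(1+r)^1 + D_2/(1+r)^2 + TV/(1+r)^2
    = 24371.24659 + 24748.23584 + 381196.70732 = 430316.18975

430316.19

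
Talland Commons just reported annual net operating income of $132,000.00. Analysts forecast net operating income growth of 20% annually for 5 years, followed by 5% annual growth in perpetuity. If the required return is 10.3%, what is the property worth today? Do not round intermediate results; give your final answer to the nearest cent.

$4841741.86

D_1 = 158400.00000
D_2 = 190080.00000
D_3 = 228096.00000
D_4 = 273715.20000
D_5 = 328458.24000
Terminal value at year 5: TV = D_5×(1+g_2)/(r−g_2) = 344881.15200/0.053 = 6507191.54717
P_0 = D_1/(1+r)^1 + D_2/(1+r)^2 + D_3/(1+r)^3 + D_4/(1+r)^4 + D_5/(1+r)^5 + TV/(1+r)^5
    = 143608.34089 + 156237.54222 + 169977.38047 + 184925.52726 + 201188.24362 + 3985804.82641 = 4841741.86086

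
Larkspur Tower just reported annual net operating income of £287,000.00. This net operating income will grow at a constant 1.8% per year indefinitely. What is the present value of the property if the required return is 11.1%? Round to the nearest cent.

£3141569.89

D₁ = D₀ × (1 + g) = £287,000.00 × 1.018 = £292,166.0000
Growing perpetuity: P = D₁ / (r − g) = £292,166.0000 / (0.111 − 0.018) = £3,141,569.89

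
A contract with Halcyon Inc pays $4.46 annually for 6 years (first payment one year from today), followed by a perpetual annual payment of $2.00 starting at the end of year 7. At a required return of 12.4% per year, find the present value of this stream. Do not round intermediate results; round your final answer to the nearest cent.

$26.13

PV of 6-year annuity: $4.46 × [1 − (1+0.124)^−6] / 0.124 = 18.13101
Perpetuity value at year 6: $2.00 / 0.124 = 16.12903
PV of perpetuity: 16.12903 / (1+0.124)^6 = 7.99853
Total PV = 18.13101 + 7.99853 = 26.12954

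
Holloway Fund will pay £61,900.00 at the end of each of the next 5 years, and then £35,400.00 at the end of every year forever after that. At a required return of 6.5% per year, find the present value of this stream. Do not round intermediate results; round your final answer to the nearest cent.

£654740.89

PV of 5-year annuity: £61,900.00 × [1 − (1+0.065)^−5] / 0.065 = 257236.55722
Perpetuity value at year 5: £35,400.00 / 0.065 = 544615.38462
PV of perpetuity: 544615.38462 / (1+0.065)^5 = 397504.33251
Total PV = 257236.55722 + 397504.33251 = 654740.88973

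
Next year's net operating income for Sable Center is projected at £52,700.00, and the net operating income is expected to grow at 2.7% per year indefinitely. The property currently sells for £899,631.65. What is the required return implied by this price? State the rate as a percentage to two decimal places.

8.56%

P = D₁/(r − g) ⇒ r = D₁/P + g = £52,700.0000/£899,631.65 + 0.027 = 0.058580 + 0.027 = 0.085580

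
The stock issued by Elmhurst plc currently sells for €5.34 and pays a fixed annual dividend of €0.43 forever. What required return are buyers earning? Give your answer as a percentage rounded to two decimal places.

P = C/r ⇒ r = C/P = €0.43/€5.34 = 0.080524

8.05%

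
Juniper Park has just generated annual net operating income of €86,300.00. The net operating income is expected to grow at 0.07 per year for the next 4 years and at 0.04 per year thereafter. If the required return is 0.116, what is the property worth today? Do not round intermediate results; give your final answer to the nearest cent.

€1309014.78

D_1 = 92341.00000
D_2 = 98804.87000
D_3 = 105721.21090
D_4 = 113121.69566
Terminal value at year 4: TV = D_4×(1+g_2)/(r−g_2) = 117646.56349/0.076 = 1547981.09855
P_0 = D_1/(1+r)^1 + D_2/(1+r)^2 + D_3/(1+r)^3 + D_4/(1+r)^4 + TV/(1+r)^4
    = 82742.83154 + 79332.28472 + 76062.31600 + 72927.13093 + 997950.21270 = 1309014.77589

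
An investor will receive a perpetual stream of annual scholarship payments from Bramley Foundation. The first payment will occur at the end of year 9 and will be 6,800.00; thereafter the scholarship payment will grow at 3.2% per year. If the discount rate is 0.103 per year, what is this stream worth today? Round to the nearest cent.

43716.61

Value at end of year 8: C₁ / (r − g) = 6,800.00 / (0.103 − 0.032) = 95,774.6479
Discount to today: PV = 95,774.6479 / (1 + 0.103)^8 = 95,774.6479 / 2.190807 = 43,716.61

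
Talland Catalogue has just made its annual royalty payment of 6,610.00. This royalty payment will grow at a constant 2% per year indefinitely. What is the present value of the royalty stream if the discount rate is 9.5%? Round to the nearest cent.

89896.00

D₁ = D₀ × (1 + g) = 6,610.00 × 1.02 = 6,742.2000
Growing perpetuity: P = D₁ / (r − g) = 6,742.2000 / (0.095 − 0.02) = 89,896.00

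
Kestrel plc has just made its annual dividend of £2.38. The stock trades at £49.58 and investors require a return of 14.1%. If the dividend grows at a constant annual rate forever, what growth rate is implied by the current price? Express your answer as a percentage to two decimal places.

8.87%

P = D₀(1+g)/(r−g) ⇒ P(r−g) = D₀(1+g) ⇒ g(P+D₀) = P·r − D₀
g = (P·r − D₀)/(P + D₀) = (£49.58×0.141 − £2.38) / (£49.58 + £2.38) = 0.088737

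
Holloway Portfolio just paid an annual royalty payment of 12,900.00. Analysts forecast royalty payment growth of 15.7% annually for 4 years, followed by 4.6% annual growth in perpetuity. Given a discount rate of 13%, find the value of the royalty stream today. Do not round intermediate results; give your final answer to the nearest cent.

D_1 = 14925.30000
D_2 = 17268.57210
D_3 = 19979.73792
D_4 = 23116.55677
Terminal value at year 4: TV = D_4×(1+g_2)/(r−g_2) = 24179.91838/0.084 = 287856.17125
P_0 = D_1/(1+r)^1 + D_2/(1+r)^2 + D_3/(1+r)^3 + D_4/(1+r)^4 + TV/(1+r)^4
    = 13208.23009 + 13523.82497 + 13846.96061 + 14177.81719 + 176547.58070 = 231304.41355

231304.41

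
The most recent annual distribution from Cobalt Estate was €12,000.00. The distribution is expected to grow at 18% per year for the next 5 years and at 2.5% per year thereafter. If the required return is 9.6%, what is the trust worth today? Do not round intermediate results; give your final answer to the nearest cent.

D_1 = 14160.00000
D_2 = 16708.80000
D_3 = 19716.38400
D_4 = 23265.33312
D_5 = 27453.09308
Terminal value at year 5: TV = D_5×(1+g_2)/(r−g_2) = 28139.42041/0.071 = 396329.86491
P_0 = D_1/(1+r)^1 + D_2/(1+r)^2 + D_3/(1+r)^3 + D_4/(1+r)^4 + D_5/(1+r)^5 + TV/(1+r)^5
    = 12919.70803 + 13909.90463 + 14975.99221 + 16123.78723 + 17359.55195 + 250613.24998 = 325902.19403

€325902.19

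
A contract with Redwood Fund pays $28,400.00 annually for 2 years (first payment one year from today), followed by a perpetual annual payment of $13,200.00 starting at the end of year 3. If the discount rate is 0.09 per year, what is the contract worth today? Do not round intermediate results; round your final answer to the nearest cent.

PV of 2-year annuity: $28,400.00 × [1 − (1+0.09)^−2] / 0.09 = 49958.75768
Perpetuity value at year 2: $13,200.00 / 0.09 = 146666.66667
PV of perpetuity: 146666.66667 / (1+0.09)^2 = 123446.39901
Total PV = 49958.75768 + 123446.39901 = 173405.15669

$173405.16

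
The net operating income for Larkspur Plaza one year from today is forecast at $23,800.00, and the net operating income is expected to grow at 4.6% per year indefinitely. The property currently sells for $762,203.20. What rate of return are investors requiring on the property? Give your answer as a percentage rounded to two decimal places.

P = D₁/(r − g) ⇒ r = D₁/P + g = $23,800.0000/$762,203.20 + 0.046 = 0.031225 + 0.046 = 0.077225

7.72%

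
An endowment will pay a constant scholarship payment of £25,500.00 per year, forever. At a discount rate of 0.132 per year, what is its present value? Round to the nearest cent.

£193181.82

Level perpetuity: PV = C / r = £25,500.00 / 0.132 = £193,181.82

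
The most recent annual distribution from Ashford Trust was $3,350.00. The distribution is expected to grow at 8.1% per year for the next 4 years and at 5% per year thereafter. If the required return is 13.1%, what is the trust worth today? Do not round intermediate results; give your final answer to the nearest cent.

$48224.15

D_1 = 3621.35000
D_2 = 3914.67935
D_3 = 4231.76838
D_4 = 4574.54162
Terminal value at year 4: TV = D_4×(1+g_2)/(r−g_2) = 4803.26870/0.081 = 59299.61354
P_0 = D_1/(1+r)^1 + D_2/(1+r)^2 + D_3/(1+r)^3 + D_4/(1+r)^4 + TV/(1+r)^4
    = 3201.90097 + 3060.34921 + 2925.05525 + 2795.74247 + 36241.10603 = 48224.15393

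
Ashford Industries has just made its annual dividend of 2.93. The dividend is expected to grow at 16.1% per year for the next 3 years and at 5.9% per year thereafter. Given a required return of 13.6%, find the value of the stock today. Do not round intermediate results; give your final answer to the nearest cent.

D_1 = 3.40173
D_2 = 3.94941
D_3 = 4.58526
Terminal value at year 3: TV = D_3×(1+g_2)/(r−g_2) = 4.85579/0.077 = 63.06226
P_0 = D_1/(1+r)^1 + D_2/(1+r)^2 + D_3/(1+r)^3 + TV/(1+r)^3
    = 2.99448 + 3.06038 + 3.12773 + 43.01645 = 52.19904

52.20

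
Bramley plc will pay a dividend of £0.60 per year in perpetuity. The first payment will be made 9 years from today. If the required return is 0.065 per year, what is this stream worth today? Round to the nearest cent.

£5.58

Value at end of year 8: C / r = £0.60 / 0.065 = £9.2308
Discount to today: PV = £9.2308 / (1 + 0.065)^8 = £9.2308 / 1.654996 = £5.58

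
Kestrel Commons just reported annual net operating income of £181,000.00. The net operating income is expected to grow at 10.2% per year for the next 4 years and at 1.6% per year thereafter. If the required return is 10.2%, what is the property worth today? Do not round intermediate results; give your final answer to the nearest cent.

D_1 = 199462.00000
D_2 = 219807.12400
D_3 = 242227.45065
D_4 = 266934.65061
Terminal value at year 4: TV = D_4×(1+g_2)/(r−g_2) = 271205.60502/0.086 = 3153553.54679
P_0 = D_1/(1+r)^1 + D_2/(1+r)^2 + D_3/(1+r)^3 + D_4/(1+r)^4 + TV/(1+r)^4
    = 181000.00000 + 181000.00000 + 181000.00000 + 181000.00000 + 2138325.58140 = 2862325.58140

£2862325.58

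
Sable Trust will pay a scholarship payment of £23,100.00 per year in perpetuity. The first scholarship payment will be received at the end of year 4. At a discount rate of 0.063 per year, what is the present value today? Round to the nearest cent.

£305261.22

Value at end of year 3: C / r = £23,100.00 / 0.063 = £366,666.6667
Discount to today: PV = £366,666.6667 / (1 + 0.063)^3 = £366,666.6667 / 1.201157 = £305,261.22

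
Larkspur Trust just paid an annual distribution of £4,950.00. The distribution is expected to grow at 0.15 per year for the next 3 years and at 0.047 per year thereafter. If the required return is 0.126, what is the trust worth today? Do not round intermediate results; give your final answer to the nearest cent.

D_1 = 5692.50000
D_2 = 6546.37500
D_3 = 7528.33125
Terminal value at year 3: TV = D_3×(1+g_2)/(r−g_2) = 7882.16282/0.079 = 99774.21290
P_0 = D_1/(1+r)^1 + D_2/(1+r)^2 + D_3/(1+r)^3 + TV/(1+r)^3
    = 5055.50622 + 5163.26123 + 5273.31298 + 69888.08472 = 85380.16516

£85380.17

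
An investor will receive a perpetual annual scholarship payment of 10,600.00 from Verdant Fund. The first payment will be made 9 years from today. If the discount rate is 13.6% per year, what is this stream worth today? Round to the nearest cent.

Value at end of year 8: C / r = 10,600.00 / 0.136 = 77,941.1765
Discount to today: PV = 77,941.1765 / (1 + 0.136)^8 = 77,941.1765 / 2.773490 = 28,102.20

28102.20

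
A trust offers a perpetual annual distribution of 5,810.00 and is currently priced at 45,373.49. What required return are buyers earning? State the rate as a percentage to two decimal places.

P = C/r ⇒ r = C/P = 5,810.00/45,373.49 = 0.128048

12.80%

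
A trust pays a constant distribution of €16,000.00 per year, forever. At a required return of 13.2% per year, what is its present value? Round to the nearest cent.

Level perpetuity: PV = C / r = €16,000.00 / 0.132 = €121,212.12

€121212.12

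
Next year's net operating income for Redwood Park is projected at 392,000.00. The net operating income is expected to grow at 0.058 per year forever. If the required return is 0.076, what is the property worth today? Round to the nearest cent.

21777777.78

Growing perpetuity: P = D₁ / (r − g) = 392,000.0000 / (0.076 − 0.058) = 21,777,777.78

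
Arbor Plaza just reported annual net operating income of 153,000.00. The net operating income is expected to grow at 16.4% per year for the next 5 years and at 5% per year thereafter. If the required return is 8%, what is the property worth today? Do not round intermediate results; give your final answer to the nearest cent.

8750760.15

D_1 = 178092.00000
D_2 = 207299.08800
D_3 = 241296.13843
D_4 = 280868.70513
D_5 = 326931.17278
Terminal value at year 5: TV = D_5×(1+g_2)/(r−g_2) = 343277.73142/0.03 = 11442591.04719
P_0 = D_1/(1+r)^1 + D_2/(1+r)^2 + D_3/(1+r)^3 + D_4/(1+r)^4 + D_5/(1+r)^5 + TV/(1+r)^5
    = 164900.00000 + 177725.55556 + 191548.65432 + 206446.88299 + 222503.86278 + 7787635.19725 = 8750760.15289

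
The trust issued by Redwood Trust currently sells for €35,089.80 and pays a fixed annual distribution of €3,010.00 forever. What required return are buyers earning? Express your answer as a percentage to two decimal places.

P = C/r ⇒ r = C/P = €3,010.00/€35,089.80 = 0.085780

8.58%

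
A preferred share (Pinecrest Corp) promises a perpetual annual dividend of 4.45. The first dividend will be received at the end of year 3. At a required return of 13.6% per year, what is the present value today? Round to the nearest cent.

25.36

Value at end of year 2: C / r = 4.45 / 0.136 = 32.7206
Discount to today: PV = 32.7206 / (1 + 0.136)^2 = 32.7206 / 1.290496 = 25.36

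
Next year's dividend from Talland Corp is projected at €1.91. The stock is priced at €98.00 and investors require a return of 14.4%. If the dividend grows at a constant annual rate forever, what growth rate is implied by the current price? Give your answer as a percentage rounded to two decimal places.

P = D₁/(r−g) ⇒ g = r − D₁/P = 0.144 − €1.91/€98.00 = 0.124510

12.45%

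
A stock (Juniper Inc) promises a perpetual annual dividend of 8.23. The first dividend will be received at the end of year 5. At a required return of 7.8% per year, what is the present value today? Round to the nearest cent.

Value at end of year 4: C / r = 8.23 / 0.078 = 105.5128
Discount to today: PV = 105.5128 / (1 + 0.078)^4 = 105.5128 / 1.350439 = 78.13

78.13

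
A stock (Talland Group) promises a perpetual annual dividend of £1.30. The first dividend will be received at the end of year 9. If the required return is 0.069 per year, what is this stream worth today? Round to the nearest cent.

Value at end of year 8: C / r = £1.30 / 0.069 = £18.8406
Discount to today: PV = £18.8406 / (1 + 0.069)^8 = £18.8406 / 1.705382 = £11.05

£11.05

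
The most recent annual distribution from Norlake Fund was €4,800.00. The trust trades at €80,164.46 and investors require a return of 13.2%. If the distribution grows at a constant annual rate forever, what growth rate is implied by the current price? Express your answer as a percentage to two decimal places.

6.80%

P = D₀(1+g)/(r−g) ⇒ P(r−g) = D₀(1+g) ⇒ g(P+D₀) = P·r − D₀
g = (P·r − D₀)/(P + D₀) = (€80,164.46×0.132 − €4,800.00) / (€80,164.46 + €4,800.00) = 0.068049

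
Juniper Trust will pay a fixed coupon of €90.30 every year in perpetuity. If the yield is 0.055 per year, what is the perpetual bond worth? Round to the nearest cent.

Level perpetuity: PV = C / r = €90.30 / 0.055 = €1,641.82

€1641.82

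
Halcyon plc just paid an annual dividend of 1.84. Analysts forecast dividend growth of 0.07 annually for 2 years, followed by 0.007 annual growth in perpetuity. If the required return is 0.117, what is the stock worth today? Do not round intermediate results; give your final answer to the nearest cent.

18.91

D_1 = 1.96880
D_2 = 2.10662
Terminal value at year 2: TV = D_2×(1+g_2)/(r−g_2) = 2.12136/0.11 = 19.28511
P_0 = D_1/(1+r)^1 + D_2/(1+r)^2 + TV/(1+r)^2
    = 1.76258 + 1.68841 + 15.45667 = 18.90766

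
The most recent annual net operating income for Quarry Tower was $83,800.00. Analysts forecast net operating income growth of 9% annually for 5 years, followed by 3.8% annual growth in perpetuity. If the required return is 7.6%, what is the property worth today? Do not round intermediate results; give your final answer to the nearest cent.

D_1 = 91342.00000
D_2 = 99562.78000
D_3 = 108523.43020
D_4 = 118290.53892
D_5 = 128936.68742
Terminal value at year 5: TV = D_5×(1+g_2)/(r−g_2) = 133836.28154/0.038 = 3522007.40902
P_0 = D_1/(1+r)^1 + D_2/(1+r)^2 + D_3/(1+r)^3 + D_4/(1+r)^4 + D_5/(1+r)^5 + TV/(1+r)^5
    = 84890.33457 + 85994.85565 + 87113.74783 + 88247.19808 + 89395.39582 + 2441905.81223 = 2877547.34418

$2877547.34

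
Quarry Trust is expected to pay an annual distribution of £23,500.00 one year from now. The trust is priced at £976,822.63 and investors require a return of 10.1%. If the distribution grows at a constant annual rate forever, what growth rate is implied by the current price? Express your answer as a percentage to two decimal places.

7.69%

P = D₁/(r−g) ⇒ g = r − D₁/P = 0.101 − £23,500.00/£976,822.63 = 0.076942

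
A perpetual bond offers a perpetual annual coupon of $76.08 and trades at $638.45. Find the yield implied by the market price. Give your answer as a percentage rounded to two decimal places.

P = C/r ⇒ r = C/P = $76.08/$638.45 = 0.119164

11.92%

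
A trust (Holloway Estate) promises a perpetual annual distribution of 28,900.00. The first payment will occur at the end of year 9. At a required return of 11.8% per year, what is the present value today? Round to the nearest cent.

100341.69

Value at end of year 8: C / r = 28,900.00 / 0.118 = 244,915.2542
Discount to today: PV = 244,915.2542 / (1 + 0.118)^8 = 244,915.2542 / 2.440813 = 100,341.69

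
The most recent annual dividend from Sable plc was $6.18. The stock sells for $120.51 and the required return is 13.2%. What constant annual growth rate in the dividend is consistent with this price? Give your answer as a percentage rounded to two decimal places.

P = D₀(1+g)/(r−g) ⇒ P(r−g) = D₀(1+g) ⇒ g(P+D₀) = P·r − D₀
g = (P·r − D₀)/(P + D₀) = ($120.51×0.132 − $6.18) / ($120.51 + $6.18) = 0.076780

7.68%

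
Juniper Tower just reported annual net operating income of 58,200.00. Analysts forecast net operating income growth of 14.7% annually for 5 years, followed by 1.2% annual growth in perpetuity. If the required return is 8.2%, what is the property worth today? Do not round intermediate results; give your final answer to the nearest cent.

1474222.54

D_1 = 66755.40000
D_2 = 76568.44380
D_3 = 87824.00504
D_4 = 100734.13378
D_5 = 115542.05144
Terminal value at year 5: TV = D_5×(1+g_2)/(r−g_2) = 116928.55606/0.07 = 1670407.94375
P_0 = D_1/(1+r)^1 + D_2/(1+r)^2 + D_3/(1+r)^3 + D_4/(1+r)^4 + D_5/(1+r)^5 + TV/(1+r)^5
    = 61696.30314 + 65402.64298 + 69331.63724 + 73496.66166 + 77911.89550 + 1126383.40346 = 1474222.54398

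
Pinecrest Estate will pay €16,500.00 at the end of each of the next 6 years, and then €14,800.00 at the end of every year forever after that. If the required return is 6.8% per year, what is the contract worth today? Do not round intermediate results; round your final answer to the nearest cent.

€225800.45

PV of 6-year annuity: €16,500.00 × [1 − (1+0.068)^−6] / 0.068 = 79135.85523
Perpetuity value at year 6: €14,800.00 / 0.068 = 217647.05882
PV of perpetuity: 217647.05882 / (1+0.068)^6 = 146664.59474
Total PV = 79135.85523 + 146664.59474 = 225800.44997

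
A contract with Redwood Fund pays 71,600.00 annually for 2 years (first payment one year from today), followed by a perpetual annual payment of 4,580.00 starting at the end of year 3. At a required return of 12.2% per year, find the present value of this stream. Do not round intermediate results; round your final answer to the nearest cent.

150511.23

PV of 2-year annuity: 71,600.00 × [1 − (1+0.122)^−2] / 0.122 = 120690.38927
Perpetuity value at year 2: 4,580.00 / 0.122 = 37540.98361
PV of perpetuity: 37540.98361 / (1+0.122)^2 = 29820.84418
Total PV = 120690.38927 + 29820.84418 = 150511.23345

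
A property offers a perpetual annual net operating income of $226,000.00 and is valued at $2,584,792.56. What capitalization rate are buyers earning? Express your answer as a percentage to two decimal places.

P = C/r ⇒ r = C/P = $226,000.00/$2,584,792.56 = 0.087434

8.74%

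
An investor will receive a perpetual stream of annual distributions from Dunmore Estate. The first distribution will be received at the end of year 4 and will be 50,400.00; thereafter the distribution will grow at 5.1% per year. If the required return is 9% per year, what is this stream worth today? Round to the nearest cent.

997898.65

Value at end of year 3: C₁ / (r − g) = 50,400.00 / (0.09 − 0.051) = 1,292,307.6923
Discount to today: PV = 1,292,307.6923 / (1 + 0.09)^3 = 1,292,307.6923 / 1.295029 = 997,898.65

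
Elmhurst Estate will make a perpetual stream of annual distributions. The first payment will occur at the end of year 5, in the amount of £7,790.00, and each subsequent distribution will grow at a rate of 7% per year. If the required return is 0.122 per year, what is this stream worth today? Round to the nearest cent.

£94528.48

Value at end of year 4: C₁ / (r − g) = £7,790.00 / (0.122 − 0.07) = £149,807.6923
Discount to today: PV = £149,807.6923 / (1 + 0.122)^4 = £149,807.6923 / 1.584789 = £94,528.48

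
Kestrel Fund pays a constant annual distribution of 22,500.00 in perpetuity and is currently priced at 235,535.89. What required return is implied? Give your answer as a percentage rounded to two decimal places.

9.55%

P = C/r ⇒ r = C/P = 22,500.00/235,535.89 = 0.095527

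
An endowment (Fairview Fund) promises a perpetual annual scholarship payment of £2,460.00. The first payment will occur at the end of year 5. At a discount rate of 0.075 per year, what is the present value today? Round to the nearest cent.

Value at end of year 4: C / r = £2,460.00 / 0.075 = £32,800.0000
Discount to today: PV = £32,800.0000 / (1 + 0.075)^4 = £32,800.0000 / 1.335469 = £24,560.66

£24560.66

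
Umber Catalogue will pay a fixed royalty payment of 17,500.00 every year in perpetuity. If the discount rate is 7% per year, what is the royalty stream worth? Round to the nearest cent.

Level perpetuity: PV = C / r = 17,500.00 / 0.07 = 250,000.00

250000.00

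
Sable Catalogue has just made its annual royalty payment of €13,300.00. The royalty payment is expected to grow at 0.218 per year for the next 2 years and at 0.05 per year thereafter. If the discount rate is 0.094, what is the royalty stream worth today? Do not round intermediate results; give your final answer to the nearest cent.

D_1 = 16199.40000
D_2 = 19730.86920
Terminal value at year 2: TV = D_2×(1+g_2)/(r−g_2) = 20717.41266/0.044 = 470850.28773
P_0 = D_1/(1+r)^1 + D_2/(1+r)^2 + TV/(1+r)^2
    = 14807.49543 + 16485.85871 + 393412.53750 = 424705.89164

€424705.89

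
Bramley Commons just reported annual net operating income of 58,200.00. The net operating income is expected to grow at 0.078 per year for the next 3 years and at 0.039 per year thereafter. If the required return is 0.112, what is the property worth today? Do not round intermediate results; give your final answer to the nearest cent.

D_1 = 62739.60000
D_2 = 67633.28880
D_3 = 72908.68533
Terminal value at year 3: TV = D_3×(1+g_2)/(r−g_2) = 75752.12405/0.073 = 1037700.32951
P_0 = D_1/(1+r)^1 + D_2/(1+r)^2 + D_3/(1+r)^3 + TV/(1+r)^3
    = 56420.50360 + 54695.41626 + 53023.07439 + 754670.88074 = 918809.87499

918809.87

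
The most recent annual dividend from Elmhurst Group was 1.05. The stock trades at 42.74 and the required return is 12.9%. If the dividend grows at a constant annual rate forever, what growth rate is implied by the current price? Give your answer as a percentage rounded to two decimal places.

10.19%

P = D₀(1+g)/(r−g) ⇒ P(r−g) = D₀(1+g) ⇒ g(P+D₀) = P·r − D₀
g = (P·r − D₀)/(P + D₀) = (42.74×0.129 − 1.05) / (42.74 + 1.05) = 0.101929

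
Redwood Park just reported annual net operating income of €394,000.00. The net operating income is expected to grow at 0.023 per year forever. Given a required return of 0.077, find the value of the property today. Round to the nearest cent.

€7464111.11

D₁ = D₀ × (1 + g) = €394,000.00 × 1.023 = €403,062.0000
Growing perpetuity: P = D₁ / (r − g) = €403,062.0000 / (0.077 − 0.023) = €7,464,111.11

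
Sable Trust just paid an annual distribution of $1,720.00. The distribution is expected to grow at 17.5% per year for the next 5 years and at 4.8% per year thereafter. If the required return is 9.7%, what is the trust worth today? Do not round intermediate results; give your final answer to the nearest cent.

D_1 = 2021.00000
D_2 = 2374.67500
D_3 = 2790.24312
D_4 = 3278.53567
D_5 = 3852.27941
Terminal value at year 5: TV = D_5×(1+g_2)/(r−g_2) = 4037.18883/0.049 = 82391.60870
P_0 = D_1/(1+r)^1 + D_2/(1+r)^2 + D_3/(1+r)^3 + D_4/(1+r)^4 + D_5/(1+r)^5 + TV/(1+r)^5
    = 1842.29717 + 1973.29005 + 2113.59690 + 2263.88000 + 2424.84868 + 51862.06972 = 62479.98253

$62479.98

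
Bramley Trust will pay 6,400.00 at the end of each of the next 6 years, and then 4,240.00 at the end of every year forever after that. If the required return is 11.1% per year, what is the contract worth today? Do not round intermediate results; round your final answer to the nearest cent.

47309.90

PV of 6-year annuity: 6,400.00 × [1 − (1+0.111)^−6] / 0.111 = 26997.62299
Perpetuity value at year 6: 4,240.00 / 0.111 = 38198.19820
PV of perpetuity: 38198.19820 / (1+0.111)^6 = 20312.27297
Total PV = 26997.62299 + 20312.27297 = 47309.89596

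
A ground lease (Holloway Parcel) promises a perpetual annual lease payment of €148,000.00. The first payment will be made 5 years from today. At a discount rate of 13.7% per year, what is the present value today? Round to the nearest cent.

€646396.94

Value at end of year 4: C / r = €148,000.00 / 0.137 = €1,080,291.9708
Discount to today: PV = €1,080,291.9708 / (1 + 0.137)^4 = €1,080,291.9708 / 1.671252 = €646,396.94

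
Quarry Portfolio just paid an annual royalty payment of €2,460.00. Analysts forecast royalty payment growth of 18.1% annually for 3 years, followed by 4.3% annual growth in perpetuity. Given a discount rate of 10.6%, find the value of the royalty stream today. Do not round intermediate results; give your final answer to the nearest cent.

€58013.39

D_1 = 2905.26000
D_2 = 3431.11206
D_3 = 4052.14334
Terminal value at year 3: TV = D_3×(1+g_2)/(r−g_2) = 4226.38551/0.063 = 67085.48423
P_0 = D_1/(1+r)^1 + D_2/(1+r)^2 + D_3/(1+r)^3 + TV/(1+r)^3
    = 2626.81736 + 2804.94693 + 2995.15581 + 49586.46835 = 58013.38844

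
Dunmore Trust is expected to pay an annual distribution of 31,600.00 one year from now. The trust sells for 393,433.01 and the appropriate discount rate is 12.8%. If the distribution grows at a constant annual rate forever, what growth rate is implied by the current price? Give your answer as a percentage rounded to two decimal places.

4.77%

P = D₁/(r−g) ⇒ g = r − D₁/P = 0.128 − 31,600.00/393,433.01 = 0.047681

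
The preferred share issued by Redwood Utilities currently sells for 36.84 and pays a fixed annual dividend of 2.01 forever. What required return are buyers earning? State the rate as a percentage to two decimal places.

P = C/r ⇒ r = C/P = 2.01/36.84 = 0.054560

5.46%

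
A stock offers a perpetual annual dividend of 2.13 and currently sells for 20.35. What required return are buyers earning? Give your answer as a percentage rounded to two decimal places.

10.47%

P = C/r ⇒ r = C/P = 2.13/20.35 = 0.104668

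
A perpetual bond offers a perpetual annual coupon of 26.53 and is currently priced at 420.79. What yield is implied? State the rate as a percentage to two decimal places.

P = C/r ⇒ r = C/P = 26.53/420.79 = 0.063048

6.30%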